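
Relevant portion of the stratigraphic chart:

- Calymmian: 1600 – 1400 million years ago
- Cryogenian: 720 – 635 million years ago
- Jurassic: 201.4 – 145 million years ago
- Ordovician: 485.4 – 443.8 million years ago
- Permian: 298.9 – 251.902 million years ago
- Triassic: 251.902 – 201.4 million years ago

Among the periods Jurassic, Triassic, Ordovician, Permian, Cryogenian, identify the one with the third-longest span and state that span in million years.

Start − end for each: Jurassic 201.4 − 145 = 56.4; Triassic 251.902 − 201.4 = 50.502; Ordovician 485.4 − 443.8 = 41.6; Permian 298.9 − 251.902 = 46.998; Cryogenian 720 − 635 = 85.
Ranking these from longest: Cryogenian > Jurassic > Triassic > Permian > Ordovician.
Position 3 in that ranking is Triassic, which lasted 50.502 Myr.

Triassic, 50.502 million years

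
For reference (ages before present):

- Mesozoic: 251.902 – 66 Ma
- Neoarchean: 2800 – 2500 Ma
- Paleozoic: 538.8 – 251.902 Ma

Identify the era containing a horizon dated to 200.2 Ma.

Mesozoic

200.2 Ma lies between 251.902 and 66 Ma, so it falls in the Mesozoic.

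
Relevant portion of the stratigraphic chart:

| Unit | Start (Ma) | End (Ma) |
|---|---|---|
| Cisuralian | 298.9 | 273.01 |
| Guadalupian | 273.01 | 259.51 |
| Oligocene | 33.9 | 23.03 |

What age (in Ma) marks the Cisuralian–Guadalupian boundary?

The Cisuralian ends and the Guadalupian begins at 273.01 Ma.

273.01 Ma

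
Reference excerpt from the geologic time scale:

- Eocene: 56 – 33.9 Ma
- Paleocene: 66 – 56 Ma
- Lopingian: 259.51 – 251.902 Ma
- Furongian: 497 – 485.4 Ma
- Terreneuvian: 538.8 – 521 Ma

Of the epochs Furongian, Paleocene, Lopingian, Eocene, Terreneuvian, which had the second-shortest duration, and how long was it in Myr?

Paleocene, 10 million years

Start − end for each: Furongian 497 − 485.4 = 11.6; Paleocene 66 − 56 = 10; Lopingian 259.51 − 251.902 = 7.608; Eocene 56 − 33.9 = 22.1; Terreneuvian 538.8 − 521 = 17.8.
Ranking these from shortest: Lopingian < Paleocene < Furongian < Terreneuvian < Eocene.
Position 2 in that ranking is Paleocene, which lasted 10 Myr.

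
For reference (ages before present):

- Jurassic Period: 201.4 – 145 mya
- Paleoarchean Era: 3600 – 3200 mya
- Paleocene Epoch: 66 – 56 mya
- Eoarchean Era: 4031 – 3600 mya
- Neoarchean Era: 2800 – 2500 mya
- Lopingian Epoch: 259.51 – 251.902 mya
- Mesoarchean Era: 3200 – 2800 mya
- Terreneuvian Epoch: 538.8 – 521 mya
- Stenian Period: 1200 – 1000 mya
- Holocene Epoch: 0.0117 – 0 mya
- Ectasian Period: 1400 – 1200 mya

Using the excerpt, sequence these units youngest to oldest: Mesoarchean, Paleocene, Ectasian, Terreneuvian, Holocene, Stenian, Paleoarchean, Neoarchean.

Holocene, Paleocene, Terreneuvian, Stenian, Ectasian, Neoarchean, Mesoarchean, Paleoarchean

The oldest of these is Paleoarchean (starts 3600 Ma) and the youngest is Holocene (ends 0 Ma).
In between, by decreasing start age: Mesoarchean (3200), Neoarchean (2800), Ectasian (1400), Stenian (1200), Terreneuvian (538.8), Paleocene (66).
Listing youngest first means reversing that sequence.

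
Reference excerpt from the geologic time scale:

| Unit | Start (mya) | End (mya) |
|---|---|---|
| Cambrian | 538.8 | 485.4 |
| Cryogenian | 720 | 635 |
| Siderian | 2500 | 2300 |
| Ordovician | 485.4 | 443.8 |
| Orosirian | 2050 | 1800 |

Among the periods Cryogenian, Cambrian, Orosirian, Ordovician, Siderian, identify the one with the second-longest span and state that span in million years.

Siderian, 200 million years

Durations: Cryogenian 85; Cambrian 53.4; Orosirian 250; Ordovician 41.6; Siderian 200 Myr.
Sorted longest-first: Orosirian (250), Siderian (200), Cryogenian (85), Cambrian (53.4), Ordovician (41.6).
The second longest is Siderian at 200 Myr.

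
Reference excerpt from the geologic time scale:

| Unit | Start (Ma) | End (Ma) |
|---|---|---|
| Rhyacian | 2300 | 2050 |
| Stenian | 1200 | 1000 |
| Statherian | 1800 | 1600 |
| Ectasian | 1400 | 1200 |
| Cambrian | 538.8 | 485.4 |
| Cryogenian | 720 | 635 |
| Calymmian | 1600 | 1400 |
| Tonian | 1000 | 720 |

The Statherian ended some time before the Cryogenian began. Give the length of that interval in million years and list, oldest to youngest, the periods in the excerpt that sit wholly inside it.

880 million years; Calymmian, Ectasian, Stenian, Tonian

The Statherian closes at 1600 Ma and the Cryogenian opens at 720 Ma, so the interval is 1600 − 720 = 880 Myr.
A period fits inside if it starts at or after 1600 Ma and ends at or before 720 Ma; oldest first that gives Calymmian, Ectasian, Stenian, Tonian.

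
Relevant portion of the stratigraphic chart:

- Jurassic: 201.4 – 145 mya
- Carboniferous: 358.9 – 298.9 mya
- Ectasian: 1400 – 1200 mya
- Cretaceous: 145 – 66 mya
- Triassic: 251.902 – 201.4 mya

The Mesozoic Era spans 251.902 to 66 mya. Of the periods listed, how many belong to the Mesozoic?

3

Periods inside 251.902–66 Ma: Triassic, Jurassic, Cretaceous — 3 in total.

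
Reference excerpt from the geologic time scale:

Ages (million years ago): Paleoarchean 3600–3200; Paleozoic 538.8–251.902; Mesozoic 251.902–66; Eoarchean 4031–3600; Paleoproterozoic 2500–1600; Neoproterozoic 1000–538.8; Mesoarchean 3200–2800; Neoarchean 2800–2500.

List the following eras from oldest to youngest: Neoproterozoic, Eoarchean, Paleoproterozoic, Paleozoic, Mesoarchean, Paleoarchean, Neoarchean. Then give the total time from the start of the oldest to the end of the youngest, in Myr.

Eoarchean, Paleoarchean, Mesoarchean, Neoarchean, Paleoproterozoic, Neoproterozoic, Paleozoic; total span 3779.098 Myr

From the excerpt: Neoproterozoic 1000–538.8; Eoarchean 4031–3600; Paleoproterozoic 2500–1600; Paleozoic 538.8–251.902; Mesoarchean 3200–2800; Paleoarchean 3600–3200; Neoarchean 2800–2500 (Ma).
Larger Ma is earlier, so the oldest is Eoarchean and the youngest is Paleozoic; oldest to youngest: Eoarchean, Paleoarchean, Mesoarchean, Neoarchean, Paleoproterozoic, Neoproterozoic, Paleozoic.
Oldest start 4031 minus youngest end 251.902 gives 3779.098 Myr overall.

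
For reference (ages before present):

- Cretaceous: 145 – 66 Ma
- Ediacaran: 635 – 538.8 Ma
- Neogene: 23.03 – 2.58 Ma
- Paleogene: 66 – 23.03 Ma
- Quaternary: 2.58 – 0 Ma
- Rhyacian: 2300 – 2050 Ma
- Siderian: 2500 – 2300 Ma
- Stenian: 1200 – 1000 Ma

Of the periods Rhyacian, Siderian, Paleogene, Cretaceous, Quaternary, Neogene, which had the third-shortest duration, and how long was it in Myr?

Start − end for each: Rhyacian 2300 − 2050 = 250; Siderian 2500 − 2300 = 200; Paleogene 66 − 23.03 = 42.97; Cretaceous 145 − 66 = 79; Quaternary 2.58 − 0 = 2.58; Neogene 23.03 − 2.58 = 20.45.
Ranking these from shortest: Quaternary < Neogene < Paleogene < Cretaceous < Siderian < Rhyacian.
Position 3 in that ranking is Paleogene, which lasted 42.97 Myr.

Paleogene, 42.97 million years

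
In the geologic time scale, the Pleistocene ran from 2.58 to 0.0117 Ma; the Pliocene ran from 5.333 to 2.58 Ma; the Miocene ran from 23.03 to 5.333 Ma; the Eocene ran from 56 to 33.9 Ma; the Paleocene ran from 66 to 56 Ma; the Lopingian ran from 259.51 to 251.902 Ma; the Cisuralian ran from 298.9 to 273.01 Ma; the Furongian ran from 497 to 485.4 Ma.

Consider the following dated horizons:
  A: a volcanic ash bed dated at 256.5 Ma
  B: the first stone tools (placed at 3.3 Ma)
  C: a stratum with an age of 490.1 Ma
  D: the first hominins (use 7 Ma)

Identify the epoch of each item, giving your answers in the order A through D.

A: 256.5 Ma lies in 259.51–251.902 Ma, so Lopingian.
B: 3.3 Ma lies in 5.333–2.58 Ma, so Pliocene.
C: 490.1 Ma lies in 497–485.4 Ma, so Furongian.
D: 7 Ma lies in 23.03–5.333 Ma, so Miocene.

A — Lopingian; B — Pliocene; C — Furongian; D — Miocene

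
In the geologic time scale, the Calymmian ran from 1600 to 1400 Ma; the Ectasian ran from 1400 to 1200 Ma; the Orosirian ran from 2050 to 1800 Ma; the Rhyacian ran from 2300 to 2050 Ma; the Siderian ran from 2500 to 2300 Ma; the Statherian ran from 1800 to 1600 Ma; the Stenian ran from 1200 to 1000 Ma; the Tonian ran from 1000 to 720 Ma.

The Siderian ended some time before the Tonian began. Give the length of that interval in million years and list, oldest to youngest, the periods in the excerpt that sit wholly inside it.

The Siderian closes at 2300 Ma and the Tonian opens at 1000 Ma, so the interval is 2300 − 1000 = 1300 Myr.
A period fits inside if it starts at or after 2300 Ma and ends at or before 1000 Ma; oldest first that gives Rhyacian, Orosirian, Statherian, Calymmian, Ectasian, Stenian.

1300 million years; Rhyacian, Orosirian, Statherian, Calymmian, Ectasian, Stenian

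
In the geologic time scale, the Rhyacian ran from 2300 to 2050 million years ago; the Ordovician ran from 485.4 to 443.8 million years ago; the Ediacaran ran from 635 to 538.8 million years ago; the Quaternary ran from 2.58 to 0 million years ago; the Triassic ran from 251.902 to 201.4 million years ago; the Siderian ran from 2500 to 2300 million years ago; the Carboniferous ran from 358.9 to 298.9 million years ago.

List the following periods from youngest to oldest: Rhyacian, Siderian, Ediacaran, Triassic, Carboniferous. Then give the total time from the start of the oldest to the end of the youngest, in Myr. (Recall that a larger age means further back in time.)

Triassic, Carboniferous, Ediacaran, Rhyacian, Siderian; total span 2298.6 Myr

Start ages (Ma): Siderian 2500, Rhyacian 2300, Ediacaran 635, Carboniferous 358.9, Triassic 251.902.
Ordered youngest to oldest: Triassic, Carboniferous, Ediacaran, Rhyacian, Siderian.
Span = 2500 − 201.4 = 2298.6 Myr.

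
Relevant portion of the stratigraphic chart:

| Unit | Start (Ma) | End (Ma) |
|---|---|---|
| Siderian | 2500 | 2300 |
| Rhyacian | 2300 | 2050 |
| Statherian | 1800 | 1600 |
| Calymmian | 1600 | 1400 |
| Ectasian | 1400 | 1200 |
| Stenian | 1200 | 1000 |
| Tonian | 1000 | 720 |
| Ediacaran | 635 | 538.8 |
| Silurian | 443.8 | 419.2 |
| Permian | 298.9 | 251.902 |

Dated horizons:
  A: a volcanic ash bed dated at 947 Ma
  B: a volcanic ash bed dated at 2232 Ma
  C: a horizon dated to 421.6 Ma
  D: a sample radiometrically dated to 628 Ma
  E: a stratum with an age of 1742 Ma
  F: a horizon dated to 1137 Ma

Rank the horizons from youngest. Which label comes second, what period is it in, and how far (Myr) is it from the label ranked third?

Smaller Ma means younger, so youngest first: C 421.6 < D 628 < A 947 < F 1137 < E 1742 < B 2232.
Counting 2 along gives D (628 Ma); the excerpt puts that inside the Ediacaran, 635–538.8 Ma.
Next in line is A (947 Ma), and 947 − 628 = 319 Myr.

D, in the Ediacaran; 319 million years to A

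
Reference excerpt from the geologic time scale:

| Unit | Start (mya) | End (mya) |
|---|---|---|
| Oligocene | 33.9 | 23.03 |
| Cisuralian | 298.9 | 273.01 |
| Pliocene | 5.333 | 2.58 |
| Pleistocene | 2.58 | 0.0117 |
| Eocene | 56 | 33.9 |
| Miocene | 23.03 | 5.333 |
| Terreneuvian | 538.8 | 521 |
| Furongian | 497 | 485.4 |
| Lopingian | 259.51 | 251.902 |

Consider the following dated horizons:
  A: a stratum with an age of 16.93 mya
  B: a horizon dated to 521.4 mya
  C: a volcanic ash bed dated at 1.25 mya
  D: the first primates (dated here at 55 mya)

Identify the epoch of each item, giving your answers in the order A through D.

A: 16.93 Ma lies in 23.03–5.333 Ma, so Miocene.
B: 521.4 Ma lies in 538.8–521 Ma, so Terreneuvian.
C: 1.25 Ma lies in 2.58–0.0117 Ma, so Pleistocene.
D: 55 Ma lies in 56–33.9 Ma, so Eocene.

A — Miocene; B — Terreneuvian; C — Pleistocene; D — Eocene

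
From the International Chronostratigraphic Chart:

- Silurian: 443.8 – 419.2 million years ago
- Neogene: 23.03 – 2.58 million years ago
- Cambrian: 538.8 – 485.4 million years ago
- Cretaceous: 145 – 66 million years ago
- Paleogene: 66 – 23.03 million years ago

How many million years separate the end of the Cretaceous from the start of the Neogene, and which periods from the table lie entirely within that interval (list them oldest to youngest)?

End of Cretaceous = 66 Ma; start of Neogene = 23.03 Ma.
Gap = 66 − 23.03 = 42.97 Myr.
Periods wholly inside 66–23.03 Ma: Paleogene (66–23.03).

42.97 million years; Paleogene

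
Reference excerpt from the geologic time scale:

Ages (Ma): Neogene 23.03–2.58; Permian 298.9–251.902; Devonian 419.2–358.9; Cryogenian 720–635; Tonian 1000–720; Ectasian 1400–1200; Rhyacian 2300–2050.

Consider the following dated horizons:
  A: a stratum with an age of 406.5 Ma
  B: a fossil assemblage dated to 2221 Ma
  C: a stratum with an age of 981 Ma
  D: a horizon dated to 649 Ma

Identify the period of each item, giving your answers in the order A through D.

A: 406.5 Ma lies in 419.2–358.9 Ma, so Devonian.
B: 2221 Ma lies in 2300–2050 Ma, so Rhyacian.
C: 981 Ma lies in 1000–720 Ma, so Tonian.
D: 649 Ma lies in 720–635 Ma, so Cryogenian.

A — Devonian; B — Rhyacian; C — Tonian; D — Cryogenian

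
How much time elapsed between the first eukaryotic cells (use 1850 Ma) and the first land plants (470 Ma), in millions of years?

1380 million years

1850 − 470 = 1380 million years.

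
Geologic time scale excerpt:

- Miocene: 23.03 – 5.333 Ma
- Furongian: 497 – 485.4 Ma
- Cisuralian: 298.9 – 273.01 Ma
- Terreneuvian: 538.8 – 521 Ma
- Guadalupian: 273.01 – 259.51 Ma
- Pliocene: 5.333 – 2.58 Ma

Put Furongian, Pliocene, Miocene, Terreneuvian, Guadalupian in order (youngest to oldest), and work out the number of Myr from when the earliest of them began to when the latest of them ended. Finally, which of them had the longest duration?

Pliocene → Miocene → Guadalupian → Furongian → Terreneuvian; total span 536.22 Myr; longest is Terreneuvian

From the excerpt: Furongian 497–485.4; Pliocene 5.333–2.58; Miocene 23.03–5.333; Terreneuvian 538.8–521; Guadalupian 273.01–259.51 (Ma).
Larger Ma is earlier, so the oldest is Terreneuvian and the youngest is Pliocene; youngest to oldest: Pliocene, Miocene, Guadalupian, Furongian, Terreneuvian.
Oldest start 538.8 minus youngest end 2.58 gives 536.22 Myr overall.
Individual lengths (start − end): Pliocene 2.753; Miocene 17.697; Terreneuvian 17.8; Guadalupian 13.5; Furongian 11.6. The largest is Terreneuvian at 17.8 Myr.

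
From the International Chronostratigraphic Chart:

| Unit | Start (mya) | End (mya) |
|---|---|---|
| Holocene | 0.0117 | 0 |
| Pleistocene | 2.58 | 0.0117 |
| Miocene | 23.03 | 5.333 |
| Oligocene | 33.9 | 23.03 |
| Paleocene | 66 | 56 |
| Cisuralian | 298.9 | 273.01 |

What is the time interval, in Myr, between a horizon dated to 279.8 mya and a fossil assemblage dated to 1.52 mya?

278.28 million years

279.8 − 1.52 = 278.28 million years.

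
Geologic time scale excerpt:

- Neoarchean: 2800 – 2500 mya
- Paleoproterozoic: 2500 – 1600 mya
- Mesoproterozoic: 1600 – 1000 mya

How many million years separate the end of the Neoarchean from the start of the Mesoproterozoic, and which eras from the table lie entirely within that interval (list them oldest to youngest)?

900 million years; Paleoproterozoic

End of Neoarchean = 2500 Ma; start of Mesoproterozoic = 1600 Ma.
Gap = 2500 − 1600 = 900 Myr.
Eras wholly inside 2500–1600 Ma: Paleoproterozoic (2500–1600).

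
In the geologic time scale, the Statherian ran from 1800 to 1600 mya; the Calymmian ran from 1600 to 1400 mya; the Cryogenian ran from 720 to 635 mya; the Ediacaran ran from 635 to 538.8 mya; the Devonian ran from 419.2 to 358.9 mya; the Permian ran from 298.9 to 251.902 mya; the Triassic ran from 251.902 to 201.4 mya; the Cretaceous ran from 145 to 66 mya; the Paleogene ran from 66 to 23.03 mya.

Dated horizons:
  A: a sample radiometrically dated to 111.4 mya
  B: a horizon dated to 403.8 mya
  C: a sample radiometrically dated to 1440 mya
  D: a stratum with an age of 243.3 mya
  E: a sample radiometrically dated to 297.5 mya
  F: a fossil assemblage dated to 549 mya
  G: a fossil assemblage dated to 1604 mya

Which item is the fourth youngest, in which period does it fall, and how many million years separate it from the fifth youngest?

B, in the Devonian; 145.2 million years to F

Smaller Ma means younger, so youngest first: A 111.4 < D 243.3 < E 297.5 < B 403.8 < F 549 < C 1440 < G 1604.
Counting 4 along gives B (403.8 Ma); the excerpt puts that inside the Devonian, 419.2–358.9 Ma.
Next in line is F (549 Ma), and 549 − 403.8 = 145.2 Myr.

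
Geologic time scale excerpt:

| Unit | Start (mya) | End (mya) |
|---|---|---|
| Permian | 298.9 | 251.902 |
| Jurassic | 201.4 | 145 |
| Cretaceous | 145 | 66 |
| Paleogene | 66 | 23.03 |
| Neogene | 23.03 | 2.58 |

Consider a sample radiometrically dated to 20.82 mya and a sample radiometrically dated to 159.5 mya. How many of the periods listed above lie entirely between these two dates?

2

The older date is 159.5 Ma and the younger is 20.82 Ma.
Periods with start < 159.5 and end > 20.82 Ma: Cretaceous (145–66), Paleogene (66–23.03).
That is 2 complete periods.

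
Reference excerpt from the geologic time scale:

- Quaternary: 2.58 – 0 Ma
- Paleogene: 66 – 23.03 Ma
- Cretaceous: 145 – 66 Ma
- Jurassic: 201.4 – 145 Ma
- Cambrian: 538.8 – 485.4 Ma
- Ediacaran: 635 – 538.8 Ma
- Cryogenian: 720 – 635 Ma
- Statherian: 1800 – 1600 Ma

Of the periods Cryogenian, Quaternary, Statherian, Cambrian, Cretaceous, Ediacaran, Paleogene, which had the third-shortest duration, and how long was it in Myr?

Cambrian, 53.4 million years

Start − end for each: Cryogenian 720 − 635 = 85; Quaternary 2.58 − 0 = 2.58; Statherian 1800 − 1600 = 200; Cambrian 538.8 − 485.4 = 53.4; Cretaceous 145 − 66 = 79; Ediacaran 635 − 538.8 = 96.2; Paleogene 66 − 23.03 = 42.97.
Ranking these from shortest: Quaternary < Paleogene < Cambrian < Cretaceous < Cryogenian < Ediacaran < Statherian.
Position 3 in that ranking is Cambrian, which lasted 53.4 Myr.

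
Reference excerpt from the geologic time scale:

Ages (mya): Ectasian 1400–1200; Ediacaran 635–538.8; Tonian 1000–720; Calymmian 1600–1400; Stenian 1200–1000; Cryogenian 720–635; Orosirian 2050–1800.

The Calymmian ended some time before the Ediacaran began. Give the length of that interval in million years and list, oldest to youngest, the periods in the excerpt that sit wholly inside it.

The Calymmian closes at 1400 Ma and the Ediacaran opens at 635 Ma, so the interval is 1400 − 635 = 765 Myr.
A period fits inside if it starts at or after 1400 Ma and ends at or before 635 Ma; oldest first that gives Ectasian, Stenian, Tonian, Cryogenian.

765 million years; Ectasian, Stenian, Tonian, Cryogenian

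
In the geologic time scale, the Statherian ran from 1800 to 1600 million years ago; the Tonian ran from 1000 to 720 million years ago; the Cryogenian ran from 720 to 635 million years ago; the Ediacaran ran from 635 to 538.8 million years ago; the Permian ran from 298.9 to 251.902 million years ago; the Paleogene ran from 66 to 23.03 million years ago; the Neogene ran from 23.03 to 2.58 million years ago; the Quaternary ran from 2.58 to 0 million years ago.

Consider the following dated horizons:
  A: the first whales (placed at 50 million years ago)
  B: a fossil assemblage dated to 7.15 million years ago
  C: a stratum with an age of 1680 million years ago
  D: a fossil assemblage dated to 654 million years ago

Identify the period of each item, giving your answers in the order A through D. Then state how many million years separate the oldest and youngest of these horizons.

A: 50 Ma lies in 66–23.03 Ma, so Paleogene.
B: 7.15 Ma lies in 23.03–2.58 Ma, so Neogene.
C: 1680 Ma lies in 1800–1600 Ma, so Statherian.
D: 654 Ma lies in 720–635 Ma, so Cryogenian.
Oldest = 1680 Ma, youngest = 7.15 Ma → span 1672.85 Myr.

A — Paleogene; B — Neogene; C — Statherian; D — Cryogenian; span 1672.85 million years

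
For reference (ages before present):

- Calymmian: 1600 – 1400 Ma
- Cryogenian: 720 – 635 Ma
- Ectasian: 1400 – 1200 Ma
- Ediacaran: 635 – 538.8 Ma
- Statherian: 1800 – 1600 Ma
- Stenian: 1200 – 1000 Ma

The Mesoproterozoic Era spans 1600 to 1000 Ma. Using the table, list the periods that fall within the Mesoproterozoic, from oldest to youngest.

Periods with both bounds inside 1600–1000 Ma: Calymmian (1600–1400), Ectasian (1400–1200), Stenian (1200–1000).

Calymmian, Ectasian, Stenian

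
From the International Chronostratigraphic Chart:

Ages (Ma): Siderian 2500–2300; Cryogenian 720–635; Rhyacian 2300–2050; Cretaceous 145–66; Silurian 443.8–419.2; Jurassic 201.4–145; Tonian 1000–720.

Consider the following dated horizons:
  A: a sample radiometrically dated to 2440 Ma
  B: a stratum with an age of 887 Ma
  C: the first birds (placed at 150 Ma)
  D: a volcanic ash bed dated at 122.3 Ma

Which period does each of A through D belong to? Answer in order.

A: 2440 Ma lies in 2500–2300 Ma, so Siderian.
B: 887 Ma lies in 1000–720 Ma, so Tonian.
C: 150 Ma lies in 201.4–145 Ma, so Jurassic.
D: 122.3 Ma lies in 145–66 Ma, so Cretaceous.

A — Siderian; B — Tonian; C — Jurassic; D — Cretaceous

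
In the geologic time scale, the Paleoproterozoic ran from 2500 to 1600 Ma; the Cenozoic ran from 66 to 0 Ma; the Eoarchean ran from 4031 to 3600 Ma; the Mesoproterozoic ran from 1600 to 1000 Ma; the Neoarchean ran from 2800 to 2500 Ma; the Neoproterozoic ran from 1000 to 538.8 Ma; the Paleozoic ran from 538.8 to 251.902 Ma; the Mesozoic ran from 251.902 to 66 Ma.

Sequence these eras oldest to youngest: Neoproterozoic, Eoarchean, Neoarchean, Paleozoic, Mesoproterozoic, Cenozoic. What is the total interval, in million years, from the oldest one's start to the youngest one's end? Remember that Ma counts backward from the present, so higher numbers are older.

Start ages (Ma): Eoarchean 4031, Neoarchean 2800, Mesoproterozoic 1600, Neoproterozoic 1000, Paleozoic 538.8, Cenozoic 66.
Ordered oldest to youngest: Eoarchean, Neoarchean, Mesoproterozoic, Neoproterozoic, Paleozoic, Cenozoic.
Span = 4031 − 0 = 4031 Myr.

Eoarchean, Neoarchean, Mesoproterozoic, Neoproterozoic, Paleozoic, Cenozoic; total span 4031 Myr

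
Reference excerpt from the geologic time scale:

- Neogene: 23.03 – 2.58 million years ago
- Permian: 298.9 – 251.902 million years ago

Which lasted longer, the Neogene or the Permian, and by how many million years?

Neogene: 23.03 − 2.58 = 20.45 Myr.
Permian: 298.9 − 251.902 = 46.998 Myr.
Difference: 46.998 − 20.45 = 26.548 Myr, so the Permian was longer.

Permian, by 26.548 million years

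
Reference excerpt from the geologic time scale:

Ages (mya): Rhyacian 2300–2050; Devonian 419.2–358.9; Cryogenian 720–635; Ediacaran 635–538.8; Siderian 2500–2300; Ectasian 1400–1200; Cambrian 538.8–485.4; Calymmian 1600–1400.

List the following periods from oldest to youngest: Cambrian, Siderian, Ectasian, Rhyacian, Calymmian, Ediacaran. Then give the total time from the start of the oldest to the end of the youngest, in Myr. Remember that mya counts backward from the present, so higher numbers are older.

Siderian → Rhyacian → Calymmian → Ectasian → Ediacaran → Cambrian; total span 2014.6 Myr

Start ages (Ma): Siderian 2500, Rhyacian 2300, Calymmian 1600, Ectasian 1400, Ediacaran 635, Cambrian 538.8.
Ordered oldest to youngest: Siderian, Rhyacian, Calymmian, Ectasian, Ediacaran, Cambrian.
Span = 2500 − 485.4 = 2014.6 Myr.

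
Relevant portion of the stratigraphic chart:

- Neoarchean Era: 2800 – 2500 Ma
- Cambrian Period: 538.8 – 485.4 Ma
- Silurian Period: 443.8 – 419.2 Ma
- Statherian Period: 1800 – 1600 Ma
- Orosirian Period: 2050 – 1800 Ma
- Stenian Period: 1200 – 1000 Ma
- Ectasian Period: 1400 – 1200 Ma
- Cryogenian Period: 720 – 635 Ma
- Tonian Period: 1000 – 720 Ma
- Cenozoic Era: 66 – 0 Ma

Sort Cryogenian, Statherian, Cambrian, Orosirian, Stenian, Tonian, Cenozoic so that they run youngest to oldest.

The oldest of these is Orosirian (starts 2050 Ma) and the youngest is Cenozoic (ends 0 Ma).
In between, by decreasing start age: Statherian (1800), Stenian (1200), Tonian (1000), Cryogenian (720), Cambrian (538.8).
Listing youngest first means reversing that sequence.

Cenozoic, Cambrian, Cryogenian, Tonian, Stenian, Statherian, Orosirian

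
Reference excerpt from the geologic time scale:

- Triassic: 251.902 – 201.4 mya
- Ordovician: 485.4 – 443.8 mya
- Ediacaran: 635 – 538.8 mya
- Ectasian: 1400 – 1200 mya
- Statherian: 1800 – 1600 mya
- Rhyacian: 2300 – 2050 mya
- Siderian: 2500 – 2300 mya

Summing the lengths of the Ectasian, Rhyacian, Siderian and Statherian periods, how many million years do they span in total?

850 million years

Each duration: Ectasian = 200; Rhyacian = 250; Siderian = 200; Statherian = 200.
Sum: 200 + 250 + 200 + 200 = 850 Myr.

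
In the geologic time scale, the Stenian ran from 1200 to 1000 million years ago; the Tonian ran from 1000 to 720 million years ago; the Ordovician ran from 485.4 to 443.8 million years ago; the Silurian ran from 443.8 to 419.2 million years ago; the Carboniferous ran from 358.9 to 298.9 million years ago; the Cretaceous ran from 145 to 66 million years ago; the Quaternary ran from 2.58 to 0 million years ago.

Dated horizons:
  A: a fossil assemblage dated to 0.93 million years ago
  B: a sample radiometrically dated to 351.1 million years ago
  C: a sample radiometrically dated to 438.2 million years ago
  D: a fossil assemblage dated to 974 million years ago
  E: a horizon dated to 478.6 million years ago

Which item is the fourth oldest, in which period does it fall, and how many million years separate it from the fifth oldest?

B, in the Carboniferous; 350.17 million years to A

Sorted oldest-first by Ma: D (974), E (478.6), C (438.2), B (351.1), A (0.93).
The fourth oldest is B at 351.1 Ma, which lies in 358.9–298.9 Ma: the Carboniferous.
The fifth oldest is A at 0.93 Ma; separation = |351.1 − 0.93| = 350.17 Myr.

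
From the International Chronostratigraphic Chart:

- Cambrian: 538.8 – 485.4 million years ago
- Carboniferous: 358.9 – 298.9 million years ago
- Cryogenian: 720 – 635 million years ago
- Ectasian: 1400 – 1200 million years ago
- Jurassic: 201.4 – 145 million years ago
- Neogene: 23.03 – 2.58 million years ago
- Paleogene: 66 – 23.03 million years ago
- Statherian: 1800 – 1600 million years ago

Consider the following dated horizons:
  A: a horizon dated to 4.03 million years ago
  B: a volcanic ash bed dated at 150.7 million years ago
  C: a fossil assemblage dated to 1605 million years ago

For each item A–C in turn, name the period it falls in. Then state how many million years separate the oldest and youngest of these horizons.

A: 4.03 Ma lies in 23.03–2.58 Ma, so Neogene.
B: 150.7 Ma lies in 201.4–145 Ma, so Jurassic.
C: 1605 Ma lies in 1800–1600 Ma, so Statherian.
Oldest = 1605 Ma, youngest = 4.03 Ma → span 1600.97 Myr.

A — Neogene; B — Jurassic; C — Statherian; span 1600.97 million years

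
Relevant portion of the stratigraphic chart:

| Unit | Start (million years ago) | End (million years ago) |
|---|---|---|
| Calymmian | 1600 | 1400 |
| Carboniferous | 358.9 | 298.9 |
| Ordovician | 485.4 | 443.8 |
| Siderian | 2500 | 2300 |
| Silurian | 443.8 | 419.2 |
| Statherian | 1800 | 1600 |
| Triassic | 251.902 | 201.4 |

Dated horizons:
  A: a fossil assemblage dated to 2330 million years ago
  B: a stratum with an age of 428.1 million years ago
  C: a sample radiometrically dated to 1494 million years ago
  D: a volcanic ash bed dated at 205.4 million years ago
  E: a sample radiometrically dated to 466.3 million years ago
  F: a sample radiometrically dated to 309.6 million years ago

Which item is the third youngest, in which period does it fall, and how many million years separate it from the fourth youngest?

B, in the Silurian; 38.2 million years to E

Sorted youngest-first by Ma: D (205.4), F (309.6), B (428.1), E (466.3), C (1494), A (2330).
The third youngest is B at 428.1 Ma, which lies in 443.8–419.2 Ma: the Silurian.
The fourth youngest is E at 466.3 Ma; separation = |428.1 − 466.3| = 38.2 Myr.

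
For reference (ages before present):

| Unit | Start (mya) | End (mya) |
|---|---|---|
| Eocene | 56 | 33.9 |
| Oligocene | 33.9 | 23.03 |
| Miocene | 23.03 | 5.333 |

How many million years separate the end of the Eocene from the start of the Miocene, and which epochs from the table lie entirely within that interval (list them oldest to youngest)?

End of Eocene = 33.9 Ma; start of Miocene = 23.03 Ma.
Gap = 33.9 − 23.03 = 10.87 Myr.
Epochs wholly inside 33.9–23.03 Ma: Oligocene (33.9–23.03).

10.87 million years; Oligocene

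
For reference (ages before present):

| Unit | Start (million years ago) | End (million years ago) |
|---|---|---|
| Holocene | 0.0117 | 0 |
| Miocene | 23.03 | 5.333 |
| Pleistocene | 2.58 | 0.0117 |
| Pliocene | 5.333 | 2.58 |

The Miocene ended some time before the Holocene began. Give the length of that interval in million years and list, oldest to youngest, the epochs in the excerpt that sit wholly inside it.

End of Miocene = 5.333 Ma; start of Holocene = 0.0117 Ma.
Gap = 5.333 − 0.0117 = 5.3213 Myr.
Epochs wholly inside 5.333–0.0117 Ma: Pliocene (5.333–2.58), Pleistocene (2.58–0.0117).

5.3213 million years; Pliocene, Pleistocene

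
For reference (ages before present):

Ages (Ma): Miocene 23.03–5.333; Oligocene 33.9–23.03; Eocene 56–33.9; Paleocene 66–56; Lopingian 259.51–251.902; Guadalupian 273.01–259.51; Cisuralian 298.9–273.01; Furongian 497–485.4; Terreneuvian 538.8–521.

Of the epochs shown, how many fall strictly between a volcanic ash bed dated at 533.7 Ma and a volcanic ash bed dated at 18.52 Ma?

The older date is 533.7 Ma and the younger is 18.52 Ma.
Epochs with start < 533.7 and end > 18.52 Ma: Furongian (497–485.4), Cisuralian (298.9–273.01), Guadalupian (273.01–259.51), Lopingian (259.51–251.902), Paleocene (66–56), Eocene (56–33.9), Oligocene (33.9–23.03).
That is 7 complete epochs.

7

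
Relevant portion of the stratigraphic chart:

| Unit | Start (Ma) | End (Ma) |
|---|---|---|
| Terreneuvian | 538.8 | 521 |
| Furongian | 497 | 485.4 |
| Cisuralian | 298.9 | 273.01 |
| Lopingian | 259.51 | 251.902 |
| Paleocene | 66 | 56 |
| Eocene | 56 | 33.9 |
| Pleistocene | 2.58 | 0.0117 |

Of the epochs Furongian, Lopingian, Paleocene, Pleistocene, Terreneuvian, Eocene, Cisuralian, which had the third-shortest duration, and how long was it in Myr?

Start − end for each: Furongian 497 − 485.4 = 11.6; Lopingian 259.51 − 251.902 = 7.608; Paleocene 66 − 56 = 10; Pleistocene 2.58 − 0.0117 = 2.5683; Terreneuvian 538.8 − 521 = 17.8; Eocene 56 − 33.9 = 22.1; Cisuralian 298.9 − 273.01 = 25.89.
Ranking these from shortest: Pleistocene < Lopingian < Paleocene < Furongian < Terreneuvian < Eocene < Cisuralian.
Position 3 in that ranking is Paleocene, which lasted 10 Myr.

Paleocene, 10 million years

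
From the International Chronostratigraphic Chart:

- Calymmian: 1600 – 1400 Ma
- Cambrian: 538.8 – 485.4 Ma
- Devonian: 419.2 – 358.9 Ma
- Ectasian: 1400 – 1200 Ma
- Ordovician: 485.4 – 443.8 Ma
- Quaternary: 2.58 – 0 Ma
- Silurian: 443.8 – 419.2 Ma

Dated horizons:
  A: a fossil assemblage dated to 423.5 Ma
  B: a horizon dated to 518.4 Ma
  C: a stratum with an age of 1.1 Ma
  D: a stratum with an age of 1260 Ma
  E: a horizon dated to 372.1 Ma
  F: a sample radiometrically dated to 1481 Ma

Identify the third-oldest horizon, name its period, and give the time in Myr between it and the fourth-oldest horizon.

Larger Ma means older, so oldest first: F 1481 > D 1260 > B 518.4 > A 423.5 > E 372.1 > C 1.1.
Counting 3 along gives B (518.4 Ma); the excerpt puts that inside the Cambrian, 538.8–485.4 Ma.
Next in line is A (423.5 Ma), and 518.4 − 423.5 = 94.9 Myr.

B, in the Cambrian; 94.9 million years to A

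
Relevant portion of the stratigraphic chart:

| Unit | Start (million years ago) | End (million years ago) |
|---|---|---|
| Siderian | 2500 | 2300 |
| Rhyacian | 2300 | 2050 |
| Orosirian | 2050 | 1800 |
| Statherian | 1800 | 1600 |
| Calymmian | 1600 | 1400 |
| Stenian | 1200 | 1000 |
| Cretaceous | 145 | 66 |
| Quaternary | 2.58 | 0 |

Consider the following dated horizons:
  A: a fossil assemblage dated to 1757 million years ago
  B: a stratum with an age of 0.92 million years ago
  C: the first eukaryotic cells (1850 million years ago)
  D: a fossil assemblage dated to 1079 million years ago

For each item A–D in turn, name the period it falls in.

A — Statherian; B — Quaternary; C — Orosirian; D — Stenian

A: 1757 Ma lies in 1800–1600 Ma, so Statherian.
B: 0.92 Ma lies in 2.58–0 Ma, so Quaternary.
C: 1850 Ma lies in 2050–1800 Ma, so Orosirian.
D: 1079 Ma lies in 1200–1000 Ma, so Stenian.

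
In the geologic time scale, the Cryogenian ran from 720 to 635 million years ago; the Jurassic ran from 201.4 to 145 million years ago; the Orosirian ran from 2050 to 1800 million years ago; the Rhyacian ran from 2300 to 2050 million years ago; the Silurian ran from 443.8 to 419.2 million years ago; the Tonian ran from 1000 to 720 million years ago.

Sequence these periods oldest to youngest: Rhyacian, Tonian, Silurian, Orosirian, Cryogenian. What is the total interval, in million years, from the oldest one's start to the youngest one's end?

From the excerpt: Rhyacian 2300–2050; Tonian 1000–720; Silurian 443.8–419.2; Orosirian 2050–1800; Cryogenian 720–635 (Ma).
Larger Ma is earlier, so the oldest is Rhyacian and the youngest is Silurian; oldest to youngest: Rhyacian, Orosirian, Tonian, Cryogenian, Silurian.
Oldest start 2300 minus youngest end 419.2 gives 1880.8 Myr overall.

Rhyacian, Orosirian, Tonian, Cryogenian, Silurian; total span 1880.8 Myr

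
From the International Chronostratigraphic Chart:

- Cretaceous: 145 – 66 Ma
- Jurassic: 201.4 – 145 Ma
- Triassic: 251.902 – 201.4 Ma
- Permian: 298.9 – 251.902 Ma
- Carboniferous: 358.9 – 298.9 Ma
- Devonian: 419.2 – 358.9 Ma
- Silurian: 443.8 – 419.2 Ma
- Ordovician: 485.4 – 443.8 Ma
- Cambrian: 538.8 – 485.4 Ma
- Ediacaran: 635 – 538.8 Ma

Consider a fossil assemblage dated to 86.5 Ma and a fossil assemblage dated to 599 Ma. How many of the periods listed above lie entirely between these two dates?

599 Ma sits inside the Ediacaran (635–538.8) and 86.5 Ma inside the Cretaceous (145–66); neither of those is wholly between the two dates.
The listed periods lying completely between them are Cambrian, Ordovician, Silurian, Devonian, Carboniferous, Permian, Triassic, Jurassic — 8 in all.

8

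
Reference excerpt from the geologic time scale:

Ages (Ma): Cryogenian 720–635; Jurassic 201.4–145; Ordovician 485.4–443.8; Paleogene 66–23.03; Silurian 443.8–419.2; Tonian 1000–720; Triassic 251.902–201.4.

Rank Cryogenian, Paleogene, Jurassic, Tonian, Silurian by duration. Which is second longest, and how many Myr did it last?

Cryogenian, 85 million years

Start − end for each: Cryogenian 720 − 635 = 85; Paleogene 66 − 23.03 = 42.97; Jurassic 201.4 − 145 = 56.4; Tonian 1000 − 720 = 280; Silurian 443.8 − 419.2 = 24.6.
Ranking these from longest: Tonian > Cryogenian > Jurassic > Paleogene > Silurian.
Position 2 in that ranking is Cryogenian, which lasted 85 Myr.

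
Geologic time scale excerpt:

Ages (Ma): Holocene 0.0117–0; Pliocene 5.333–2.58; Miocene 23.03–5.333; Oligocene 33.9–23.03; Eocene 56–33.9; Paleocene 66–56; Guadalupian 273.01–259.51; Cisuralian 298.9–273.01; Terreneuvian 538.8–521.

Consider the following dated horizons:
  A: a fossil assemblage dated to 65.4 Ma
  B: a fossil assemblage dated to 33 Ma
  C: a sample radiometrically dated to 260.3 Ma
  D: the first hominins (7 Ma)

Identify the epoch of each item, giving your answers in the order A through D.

A — Paleocene; B — Oligocene; C — Guadalupian; D — Miocene

Match each age against the start–end ranges in the excerpt: A = 65.4 Ma → Paleocene (66–56); B = 33 Ma → Oligocene (33.9–23.03); C = 260.3 Ma → Guadalupian (273.01–259.51); D = 7 Ma → Miocene (23.03–5.333).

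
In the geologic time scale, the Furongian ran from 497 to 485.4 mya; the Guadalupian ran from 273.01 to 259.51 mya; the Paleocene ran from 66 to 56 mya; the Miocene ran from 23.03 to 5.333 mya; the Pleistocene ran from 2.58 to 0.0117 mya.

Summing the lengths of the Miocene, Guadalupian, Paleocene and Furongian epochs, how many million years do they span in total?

Each duration: Miocene = 17.697; Guadalupian = 13.5; Paleocene = 10; Furongian = 11.6.
Sum: 17.697 + 13.5 + 10 + 11.6 = 52.797 Myr.

52.797 million years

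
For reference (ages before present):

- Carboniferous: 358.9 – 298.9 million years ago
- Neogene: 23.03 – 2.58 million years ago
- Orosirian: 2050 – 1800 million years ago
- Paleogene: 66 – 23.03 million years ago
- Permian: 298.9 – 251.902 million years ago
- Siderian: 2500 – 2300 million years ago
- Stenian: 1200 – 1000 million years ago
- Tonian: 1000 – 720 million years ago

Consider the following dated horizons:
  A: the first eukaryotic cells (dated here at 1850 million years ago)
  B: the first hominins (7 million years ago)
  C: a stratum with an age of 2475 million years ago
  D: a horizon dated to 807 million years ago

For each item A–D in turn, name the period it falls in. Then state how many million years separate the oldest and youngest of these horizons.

A: 1850 Ma lies in 2050–1800 Ma, so Orosirian.
B: 7 Ma lies in 23.03–2.58 Ma, so Neogene.
C: 2475 Ma lies in 2500–2300 Ma, so Siderian.
D: 807 Ma lies in 1000–720 Ma, so Tonian.
Oldest = 2475 Ma, youngest = 7 Ma → span 2468 Myr.

A — Orosirian; B — Neogene; C — Siderian; D — Tonian; span 2468 million years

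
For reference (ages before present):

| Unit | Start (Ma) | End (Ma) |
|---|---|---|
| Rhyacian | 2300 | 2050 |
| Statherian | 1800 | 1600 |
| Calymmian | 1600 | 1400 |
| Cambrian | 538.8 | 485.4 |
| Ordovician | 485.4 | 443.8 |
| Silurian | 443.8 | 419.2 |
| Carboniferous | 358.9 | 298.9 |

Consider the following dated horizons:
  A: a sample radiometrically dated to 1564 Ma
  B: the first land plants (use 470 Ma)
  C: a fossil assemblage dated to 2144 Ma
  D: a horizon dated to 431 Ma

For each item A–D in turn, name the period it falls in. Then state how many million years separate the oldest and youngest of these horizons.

A: 1564 Ma lies in 1600–1400 Ma, so Calymmian.
B: 470 Ma lies in 485.4–443.8 Ma, so Ordovician.
C: 2144 Ma lies in 2300–2050 Ma, so Rhyacian.
D: 431 Ma lies in 443.8–419.2 Ma, so Silurian.
Oldest = 2144 Ma, youngest = 431 Ma → span 1713 Myr.

A — Calymmian; B — Ordovician; C — Rhyacian; D — Silurian; span 1713 million years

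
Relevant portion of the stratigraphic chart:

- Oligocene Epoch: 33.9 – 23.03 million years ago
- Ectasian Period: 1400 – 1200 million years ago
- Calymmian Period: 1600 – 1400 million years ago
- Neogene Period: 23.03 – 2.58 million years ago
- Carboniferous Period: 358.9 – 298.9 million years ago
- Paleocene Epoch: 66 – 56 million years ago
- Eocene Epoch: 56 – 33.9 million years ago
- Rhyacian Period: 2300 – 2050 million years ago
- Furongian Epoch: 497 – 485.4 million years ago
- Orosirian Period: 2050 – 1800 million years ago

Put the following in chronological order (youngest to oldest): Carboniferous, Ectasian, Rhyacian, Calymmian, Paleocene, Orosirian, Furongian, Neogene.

Neogene, then Paleocene, then Carboniferous, then Furongian, then Ectasian, then Calymmian, then Orosirian, then Rhyacian

The oldest of these is Rhyacian (starts 2300 Ma) and the youngest is Neogene (ends 2.58 Ma).
In between, by decreasing start age: Orosirian (2050), Calymmian (1600), Ectasian (1400), Furongian (497), Carboniferous (358.9), Paleocene (66).
Listing youngest first means reversing that sequence.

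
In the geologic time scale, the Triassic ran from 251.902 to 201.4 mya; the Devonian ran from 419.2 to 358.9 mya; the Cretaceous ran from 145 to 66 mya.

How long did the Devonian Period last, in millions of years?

60.3 million years

419.2 − 358.9 = 60.3 million years.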